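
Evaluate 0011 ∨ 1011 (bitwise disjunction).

OR: 1 when either bit is 1
  0011
| 1011
------
  1011
Decimal: 3 | 11 = 11



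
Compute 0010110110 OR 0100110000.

OR: 1 when either bit is 1
  0010110110
| 0100110000
------------
  0110110110
Decimal: 182 | 304 = 438



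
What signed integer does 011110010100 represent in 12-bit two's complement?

Binary: 011110010100
Sign bit: 0 (non-negative)
Read directly as an unsigned value:
011110010100 = 1024 + 512 + 256 + 128 + 16 + 4 = 1940
Value: 1940



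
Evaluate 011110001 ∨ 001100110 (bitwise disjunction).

OR: 1 when either bit is 1
  011110001
| 001100110
-----------
  011110111
Decimal: 241 | 102 = 247



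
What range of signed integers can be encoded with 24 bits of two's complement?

For 24-bit two's complement:
Minimum: -2^23 = -8388608
Maximum: 2^23 - 1 = 8388607



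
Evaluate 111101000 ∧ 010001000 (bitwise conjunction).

AND: 1 only when both bits are 1
  111101000
& 010001000
-----------
  010001000
Decimal: 488 & 136 = 136



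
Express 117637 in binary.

Using repeated division by 2:
117637 ÷ 2 = 58818 remainder 1
58818 ÷ 2 = 29409 remainder 0
29409 ÷ 2 = 14704 remainder 1
14704 ÷ 2 = 7352 remainder 0
7352 ÷ 2 = 3676 remainder 0
3676 ÷ 2 = 1838 remainder 0
1838 ÷ 2 = 919 remainder 0
919 ÷ 2 = 459 remainder 1
459 ÷ 2 = 229 remainder 1
229 ÷ 2 = 114 remainder 1
114 ÷ 2 = 57 remainder 0
57 ÷ 2 = 28 remainder 1
28 ÷ 2 = 14 remainder 0
14 ÷ 2 = 7 remainder 0
7 ÷ 2 = 3 remainder 1
3 ÷ 2 = 1 remainder 1
1 ÷ 2 = 0 remainder 1
Reading remainders bottom to top: 11100101110000101



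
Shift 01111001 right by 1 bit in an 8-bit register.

Original: 01111001 (decimal 121)
Shift right by 1 position
Drop the 1 low bit; fill with zero on the left
Result: 00111100 (decimal 60)
Equivalent: 121 >> 1 = 121 ÷ 2^1 = 60



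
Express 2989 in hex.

Using repeated division by 16 (digits 10–15 are A–F):
2989 ÷ 16 = 186 remainder 13 (D)
186 ÷ 16 = 11 remainder 10 (A)
11 ÷ 16 = 0 remainder 11 (B)
Reading remainders bottom to top: BAD



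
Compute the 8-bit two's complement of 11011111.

Original (sign bit 1, negative): 11011111
Step 1 - Invert all bits: 00100000
Step 2 - Add 1: 00100001
Verification: 11011111 + 00100001 = 100000000; discarding the end carry (carry out of the top bit) leaves the 8-bit value 00000000, as required for x + (-x)



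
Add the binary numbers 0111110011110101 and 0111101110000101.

Add column by column from the right: bit + bit + carry-in; write the sum mod 2, carry 1 when the sum is 2 or 3.
carry:  1111111100001010
        0111110011110101
+       0111101110000101
------------------------
       01111100001111010
(the carry out of the leftmost column, 0, becomes the leading bit)
Decimal check:
  0111110011110101 = 16384 + 8192 + 4096 + 2048 + 1024 + 128 + 64 + 32 + 16 + 4 + 1 = 31989
  0111101110000101 = 16384 + 8192 + 4096 + 2048 + 512 + 256 + 128 + 4 + 1 = 31621
  31989 + 31621 = 63610, and 01111100001111010 = 32768 + 16384 + 8192 + 4096 + 2048 + 64 + 32 + 16 + 8 + 2 = 63610 ✓



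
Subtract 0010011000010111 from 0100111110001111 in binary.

Method 1 - Direct subtraction (column by column from the right: bit − bit − borrow-in; if negative, add 2 and borrow 1 from the next column):
borrow: 0100000011100000
        0100111110001111
-       0010011000010111
------------------------
        0010100101111000

Method 2 - Add two's complement:
Two's complement of 0010011000010111: invert → 1101100111101000, add 1 → 1101100111101001
  0100111110001111
+ 1101100111101001
------------------
 10010100101111000  (end carry out of the top bit = 1)
Discarding the end carry: 0010100101111000
Decimal check:
  0100111110001111 = 16384 + 2048 + 1024 + 512 + 256 + 128 + 8 + 4 + 2 + 1 = 20367
  0010011000010111 = 8192 + 1024 + 512 + 16 + 4 + 2 + 1 = 9751
  20367 - 9751 = 10616, and 0010100101111000 = 8192 + 2048 + 256 + 64 + 32 + 16 + 8 = 10616 ✓



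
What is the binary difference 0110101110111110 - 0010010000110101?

Method 1 - Direct subtraction (column by column from the right: bit − bit − borrow-in; if negative, add 2 and borrow 1 from the next column):
borrow: 0000100000000010
        0110101110111110
-       0010010000110101
------------------------
        0100011110001001

Method 2 - Add two's complement:
Two's complement of 0010010000110101: invert → 1101101111001010, add 1 → 1101101111001011
  0110101110111110
+ 1101101111001011
------------------
 10100011110001001  (end carry out of the top bit = 1)
Discarding the end carry: 0100011110001001
Decimal check:
  0110101110111110 = 16384 + 8192 + 2048 + 512 + 256 + 128 + 32 + 16 + 8 + 4 + 2 = 27582
  0010010000110101 = 8192 + 1024 + 32 + 16 + 4 + 1 = 9269
  27582 - 9269 = 18313, and 0100011110001001 = 16384 + 1024 + 512 + 256 + 128 + 8 + 1 = 18313 ✓



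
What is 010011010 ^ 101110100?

XOR: 1 when bits differ
  010011010
^ 101110100
-----------
  111101110
Decimal: 154 ^ 372 = 494



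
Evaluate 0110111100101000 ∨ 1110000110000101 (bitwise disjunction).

OR: 1 when either bit is 1
  0110111100101000
| 1110000110000101
------------------
  1110111110101101
Decimal: 28456 | 57733 = 61357



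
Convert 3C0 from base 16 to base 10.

Expand by place value (powers of 16):
Digit values: C = 12
3C0 = 3 × 16^2 + 12 × 16^1 + 0 × 16^0
= 3 × 256 + 12 × 16 + 0 × 1
= 768 + 192 + 0
= 960



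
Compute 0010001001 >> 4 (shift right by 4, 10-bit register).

Original: 0010001001 (decimal 137)
Shift right by 4 positions
Drop the 4 low bits; fill with zeros on the left
Result: 0000001000 (decimal 8)
Equivalent: 137 >> 4 = 137 ÷ 2^4 = 8



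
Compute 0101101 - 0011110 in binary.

Method 1 - Direct subtraction (column by column from the right: bit − bit − borrow-in; if negative, add 2 and borrow 1 from the next column):
borrow: 0111100
        0101101
-       0011110
---------------
        0001111

Method 2 - Add two's complement:
Two's complement of 0011110: invert → 1100001, add 1 → 1100010
  0101101
+ 1100010
---------
 10001111  (end carry out of the top bit = 1)
Discarding the end carry: 0001111
Decimal check:
  0101101 = 32 + 8 + 4 + 1 = 45
  0011110 = 16 + 8 + 4 + 2 = 30
  45 - 30 = 15, and 0001111 = 8 + 4 + 2 + 1 = 15 ✓



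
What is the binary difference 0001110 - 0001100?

Method 1 - Direct subtraction (column by column from the right: bit − bit − borrow-in; if negative, add 2 and borrow 1 from the next column):
borrow: 0000000
        0001110
-       0001100
---------------
        0000010

Method 2 - Add two's complement:
Two's complement of 0001100: invert → 1110011, add 1 → 1110100
  0001110
+ 1110100
---------
 10000010  (end carry out of the top bit = 1)
Discarding the end carry: 0000010
Decimal check:
  0001110 = 8 + 4 + 2 = 14
  0001100 = 8 + 4 = 12
  14 - 12 = 2, and 0000010 = 2 ✓



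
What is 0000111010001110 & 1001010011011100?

AND: 1 only when both bits are 1
  0000111010001110
& 1001010011011100
------------------
  0000010010001100
Decimal: 3726 & 38108 = 1164



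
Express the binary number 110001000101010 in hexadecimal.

Group into 4-bit nibbles from right:
  0110 = 6
  0010 = 2
  0010 = 2
  1010 = A
Result: 622A



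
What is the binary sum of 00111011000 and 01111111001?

Add column by column from the right: bit + bit + carry-in; write the sum mod 2, carry 1 when the sum is 2 or 3.
carry:  11111110000
        00111011000
+       01111111001
-------------------
       010111010001
(the carry out of the leftmost column, 0, becomes the leading bit)
Decimal check:
  00111011000 = 256 + 128 + 64 + 16 + 8 = 472
  01111111001 = 512 + 256 + 128 + 64 + 32 + 16 + 8 + 1 = 1017
  472 + 1017 = 1489, and 010111010001 = 1024 + 256 + 128 + 64 + 16 + 1 = 1489 ✓



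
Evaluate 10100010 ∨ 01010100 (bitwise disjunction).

OR: 1 when either bit is 1
  10100010
| 01010100
----------
  11110110
Decimal: 162 | 84 = 246



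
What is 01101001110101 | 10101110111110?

OR: 1 when either bit is 1
  01101001110101
| 10101110111110
----------------
  11101111111111
Decimal: 6773 | 11198 = 15359



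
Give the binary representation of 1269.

Using repeated division by 2:
1269 ÷ 2 = 634 remainder 1
634 ÷ 2 = 317 remainder 0
317 ÷ 2 = 158 remainder 1
158 ÷ 2 = 79 remainder 0
79 ÷ 2 = 39 remainder 1
39 ÷ 2 = 19 remainder 1
19 ÷ 2 = 9 remainder 1
9 ÷ 2 = 4 remainder 1
4 ÷ 2 = 2 remainder 0
2 ÷ 2 = 1 remainder 0
1 ÷ 2 = 0 remainder 1
Reading remainders bottom to top: 10011110101



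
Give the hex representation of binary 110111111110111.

Group into 4-bit nibbles from right:
  0110 = 6
  1111 = F
  1111 = F
  0111 = 7
Result: 6FF7



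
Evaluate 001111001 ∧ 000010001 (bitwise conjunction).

AND: 1 only when both bits are 1
  001111001
& 000010001
-----------
  000010001
Decimal: 121 & 17 = 17



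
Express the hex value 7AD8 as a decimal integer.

Expand by place value (powers of 16):
Digit values: A = 10, D = 13
7AD8 = 7 × 16^3 + 10 × 16^2 + 13 × 16^1 + 8 × 16^0
= 7 × 4096 + 10 × 256 + 13 × 16 + 8 × 1
= 28672 + 2560 + 208 + 8
= 31448



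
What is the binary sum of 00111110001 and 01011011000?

Add column by column from the right: bit + bit + carry-in; write the sum mod 2, carry 1 when the sum is 2 or 3.
carry:  11111100000
        00111110001
+       01011011000
-------------------
       010011001001
(the carry out of the leftmost column, 0, becomes the leading bit)
Decimal check:
  00111110001 = 256 + 128 + 64 + 32 + 16 + 1 = 497
  01011011000 = 512 + 128 + 64 + 16 + 8 = 728
  497 + 728 = 1225, and 010011001001 = 1024 + 128 + 64 + 8 + 1 = 1225 ✓



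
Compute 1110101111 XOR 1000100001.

XOR: 1 when bits differ
  1110101111
^ 1000100001
------------
  0110001110
Decimal: 943 ^ 545 = 398



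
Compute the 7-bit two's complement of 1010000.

Original (sign bit 1, negative): 1010000
Step 1 - Invert all bits: 0101111
Step 2 - Add 1: 0110000
Verification: 1010000 + 0110000 = 10000000; discarding the end carry (carry out of the top bit) leaves the 7-bit value 0000000, as required for x + (-x)



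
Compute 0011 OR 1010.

OR: 1 when either bit is 1
  0011
| 1010
------
  1011
Decimal: 3 | 10 = 11



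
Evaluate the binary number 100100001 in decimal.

Sum of powers of 2 for each 1-bit:
2^0 + 2^5 + 2^8
= 1 + 32 + 256
= 289



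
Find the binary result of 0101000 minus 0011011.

Method 1 - Direct subtraction (column by column from the right: bit − bit − borrow-in; if negative, add 2 and borrow 1 from the next column):
borrow: 0111110
        0101000
-       0011011
---------------
        0001101

Method 2 - Add two's complement:
Two's complement of 0011011: invert → 1100100, add 1 → 1100101
  0101000
+ 1100101
---------
 10001101  (end carry out of the top bit = 1)
Discarding the end carry: 0001101
Decimal check:
  0101000 = 32 + 8 = 40
  0011011 = 16 + 8 + 2 + 1 = 27
  40 - 27 = 13, and 0001101 = 8 + 4 + 1 = 13 ✓



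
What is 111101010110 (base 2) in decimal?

Sum of powers of 2 for each 1-bit:
2^1 + 2^2 + 2^4 + 2^6 + 2^8 + 2^9 + 2^10 + 2^11
= 2 + 4 + 16 + 64 + 256 + 512 + 1024 + 2048
= 3926



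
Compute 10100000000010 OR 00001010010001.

OR: 1 when either bit is 1
  10100000000010
| 00001010010001
----------------
  10101010010011
Decimal: 10242 | 657 = 10899



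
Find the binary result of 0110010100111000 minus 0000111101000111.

Method 1 - Direct subtraction (column by column from the right: bit − bit − borrow-in; if negative, add 2 and borrow 1 from the next column):
borrow: 0011111110001110
        0110010100111000
-       0000111101000111
------------------------
        0101010111110001

Method 2 - Add two's complement:
Two's complement of 0000111101000111: invert → 1111000010111000, add 1 → 1111000010111001
  0110010100111000
+ 1111000010111001
------------------
 10101010111110001  (end carry out of the top bit = 1)
Discarding the end carry: 0101010111110001
Decimal check:
  0110010100111000 = 16384 + 8192 + 1024 + 256 + 32 + 16 + 8 = 25912
  0000111101000111 = 2048 + 1024 + 512 + 256 + 64 + 4 + 2 + 1 = 3911
  25912 - 3911 = 22001, and 0101010111110001 = 16384 + 4096 + 1024 + 256 + 128 + 64 + 32 + 16 + 1 = 22001 ✓



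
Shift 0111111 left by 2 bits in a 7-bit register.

Original: 0111111 (decimal 63)
Shift left by 2 positions
Append 2 zeros on the right and drop the 2 high bits that overflow the 7-bit width
Result: 1111100 (decimal 124)
Equivalent: 63 << 2 = 63 × 2^2 = 252, truncated to 7 bits = 124



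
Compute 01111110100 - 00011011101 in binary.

Method 1 - Direct subtraction (column by column from the right: bit − bit − borrow-in; if negative, add 2 and borrow 1 from the next column):
borrow: 00000111110
        01111110100
-       00011011101
-------------------
        01100010111

Method 2 - Add two's complement:
Two's complement of 00011011101: invert → 11100100010, add 1 → 11100100011
  01111110100
+ 11100100011
-------------
 101100010111  (end carry out of the top bit = 1)
Discarding the end carry: 01100010111
Decimal check:
  01111110100 = 512 + 256 + 128 + 64 + 32 + 16 + 4 = 1012
  00011011101 = 128 + 64 + 16 + 8 + 4 + 1 = 221
  1012 - 221 = 791, and 01100010111 = 512 + 256 + 16 + 4 + 2 + 1 = 791 ✓



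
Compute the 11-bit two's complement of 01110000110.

Original: 01110000110
Step 1 - Invert all bits: 10001111001
Step 2 - Add 1: 10001111010
Verification: 01110000110 + 10001111010 = 100000000000; discarding the end carry (carry out of the top bit) leaves the 11-bit value 00000000000, as required for x + (-x)



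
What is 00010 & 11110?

AND: 1 only when both bits are 1
  00010
& 11110
-------
  00010
Decimal: 2 & 30 = 2



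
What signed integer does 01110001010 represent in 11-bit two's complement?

Binary: 01110001010
Sign bit: 0 (non-negative)
Read directly as an unsigned value:
01110001010 = 512 + 256 + 128 + 8 + 2 = 906
Value: 906



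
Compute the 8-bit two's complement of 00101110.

Original: 00101110
Step 1 - Invert all bits: 11010001
Step 2 - Add 1: 11010010
Verification: 00101110 + 11010010 = 100000000; discarding the end carry (carry out of the top bit) leaves the 8-bit value 00000000, as required for x + (-x)



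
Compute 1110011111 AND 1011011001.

AND: 1 only when both bits are 1
  1110011111
& 1011011001
------------
  1010011001
Decimal: 927 & 729 = 665



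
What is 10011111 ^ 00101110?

XOR: 1 when bits differ
  10011111
^ 00101110
----------
  10110001
Decimal: 159 ^ 46 = 177



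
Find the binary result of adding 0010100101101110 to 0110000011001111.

Add column by column from the right: bit + bit + carry-in; write the sum mod 2, carry 1 when the sum is 2 or 3.
carry:  1100001110011100
        0010100101101110
+       0110000011001111
------------------------
       01000101000111101
(the carry out of the leftmost column, 0, becomes the leading bit)
Decimal check:
  0010100101101110 = 8192 + 2048 + 256 + 64 + 32 + 8 + 4 + 2 = 10606
  0110000011001111 = 16384 + 8192 + 128 + 64 + 8 + 4 + 2 + 1 = 24783
  10606 + 24783 = 35389, and 01000101000111101 = 32768 + 2048 + 512 + 32 + 16 + 8 + 4 + 1 = 35389 ✓



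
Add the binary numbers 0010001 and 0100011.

Add column by column from the right: bit + bit + carry-in; write the sum mod 2, carry 1 when the sum is 2 or 3.
carry:  0000110
        0010001
+       0100011
---------------
       00110100
(the carry out of the leftmost column, 0, becomes the leading bit)
Decimal check:
  0010001 = 16 + 1 = 17
  0100011 = 32 + 2 + 1 = 35
  17 + 35 = 52, and 00110100 = 32 + 16 + 4 = 52 ✓



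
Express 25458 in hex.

Using repeated division by 16 (digits 10–15 are A–F):
25458 ÷ 16 = 1591 remainder 2
1591 ÷ 16 = 99 remainder 7
99 ÷ 16 = 6 remainder 3
6 ÷ 16 = 0 remainder 6
Reading remainders bottom to top: 6372



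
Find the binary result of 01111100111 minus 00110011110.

Method 1 - Direct subtraction (column by column from the right: bit − bit − borrow-in; if negative, add 2 and borrow 1 from the next column):
borrow: 00000110000
        01111100111
-       00110011110
-------------------
        01001001001

Method 2 - Add two's complement:
Two's complement of 00110011110: invert → 11001100001, add 1 → 11001100010
  01111100111
+ 11001100010
-------------
 101001001001  (end carry out of the top bit = 1)
Discarding the end carry: 01001001001
Decimal check:
  01111100111 = 512 + 256 + 128 + 64 + 32 + 4 + 2 + 1 = 999
  00110011110 = 256 + 128 + 16 + 8 + 4 + 2 = 414
  999 - 414 = 585, and 01001001001 = 512 + 64 + 8 + 1 = 585 ✓



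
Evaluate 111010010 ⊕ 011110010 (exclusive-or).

XOR: 1 when bits differ
  111010010
^ 011110010
-----------
  100100000
Decimal: 466 ^ 242 = 288



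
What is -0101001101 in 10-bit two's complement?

Original: 0101001101
Step 1 - Invert all bits: 1010110010
Step 2 - Add 1: 1010110011
Verification: 0101001101 + 1010110011 = 10000000000; discarding the end carry (carry out of the top bit) leaves the 10-bit value 0000000000, as required for x + (-x)



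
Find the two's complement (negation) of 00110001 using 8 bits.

Original: 00110001
Step 1 - Invert all bits: 11001110
Step 2 - Add 1: 11001111
Verification: 00110001 + 11001111 = 100000000; discarding the end carry (carry out of the top bit) leaves the 8-bit value 00000000, as required for x + (-x)



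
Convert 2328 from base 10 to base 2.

Using repeated division by 2:
2328 ÷ 2 = 1164 remainder 0
1164 ÷ 2 = 582 remainder 0
582 ÷ 2 = 291 remainder 0
291 ÷ 2 = 145 remainder 1
145 ÷ 2 = 72 remainder 1
72 ÷ 2 = 36 remainder 0
36 ÷ 2 = 18 remainder 0
18 ÷ 2 = 9 remainder 0
9 ÷ 2 = 4 remainder 1
4 ÷ 2 = 2 remainder 0
2 ÷ 2 = 1 remainder 0
1 ÷ 2 = 0 remainder 1
Reading remainders bottom to top: 100100011000



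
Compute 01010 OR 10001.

OR: 1 when either bit is 1
  01010
| 10001
-------
  11011
Decimal: 10 | 17 = 27



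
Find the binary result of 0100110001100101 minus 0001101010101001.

Method 1 - Direct subtraction (column by column from the right: bit − bit − borrow-in; if negative, add 2 and borrow 1 from the next column):
borrow: 0110011101110000
        0100110001100101
-       0001101010101001
------------------------
        0011000110111100

Method 2 - Add two's complement:
Two's complement of 0001101010101001: invert → 1110010101010110, add 1 → 1110010101010111
  0100110001100101
+ 1110010101010111
------------------
 10011000110111100  (end carry out of the top bit = 1)
Discarding the end carry: 0011000110111100
Decimal check:
  0100110001100101 = 16384 + 2048 + 1024 + 64 + 32 + 4 + 1 = 19557
  0001101010101001 = 4096 + 2048 + 512 + 128 + 32 + 8 + 1 = 6825
  19557 - 6825 = 12732, and 0011000110111100 = 8192 + 4096 + 256 + 128 + 32 + 16 + 8 + 4 = 12732 ✓



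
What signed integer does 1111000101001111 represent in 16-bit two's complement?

Binary: 1111000101001111
Sign bit: 1 (negative)
Invert: 0000111010110000
Add 1:  0000111010110001
Magnitude: 0000111010110001 = 2048 + 1024 + 512 + 128 + 32 + 16 + 1 = 3761
Value: -3761



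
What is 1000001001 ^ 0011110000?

XOR: 1 when bits differ
  1000001001
^ 0011110000
------------
  1011111001
Decimal: 521 ^ 240 = 761



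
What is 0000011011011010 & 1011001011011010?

AND: 1 only when both bits are 1
  0000011011011010
& 1011001011011010
------------------
  0000001011011010
Decimal: 1754 & 45786 = 730



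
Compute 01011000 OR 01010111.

OR: 1 when either bit is 1
  01011000
| 01010111
----------
  01011111
Decimal: 88 | 87 = 95



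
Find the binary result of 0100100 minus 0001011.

Method 1 - Direct subtraction (column by column from the right: bit − bit − borrow-in; if negative, add 2 and borrow 1 from the next column):
borrow: 0110110
        0100100
-       0001011
---------------
        0011001

Method 2 - Add two's complement:
Two's complement of 0001011: invert → 1110100, add 1 → 1110101
  0100100
+ 1110101
---------
 10011001  (end carry out of the top bit = 1)
Discarding the end carry: 0011001
Decimal check:
  0100100 = 32 + 4 = 36
  0001011 = 8 + 2 + 1 = 11
  36 - 11 = 25, and 0011001 = 16 + 8 + 1 = 25 ✓



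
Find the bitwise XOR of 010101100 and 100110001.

XOR: 1 when bits differ
  010101100
^ 100110001
-----------
  110011101
Decimal: 172 ^ 305 = 413



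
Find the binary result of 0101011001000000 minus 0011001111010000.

Method 1 - Direct subtraction (column by column from the right: bit − bit − borrow-in; if negative, add 2 and borrow 1 from the next column):
borrow: 0100011111100000
        0101011001000000
-       0011001111010000
------------------------
        0010001001110000

Method 2 - Add two's complement:
Two's complement of 0011001111010000: invert → 1100110000101111, add 1 → 1100110000110000
  0101011001000000
+ 1100110000110000
------------------
 10010001001110000  (end carry out of the top bit = 1)
Discarding the end carry: 0010001001110000
Decimal check:
  0101011001000000 = 16384 + 4096 + 1024 + 512 + 64 = 22080
  0011001111010000 = 8192 + 4096 + 512 + 256 + 128 + 64 + 16 = 13264
  22080 - 13264 = 8816, and 0010001001110000 = 8192 + 512 + 64 + 32 + 16 = 8816 ✓



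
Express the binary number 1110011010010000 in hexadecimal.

Group into 4-bit nibbles from right:
  1110 = E
  0110 = 6
  1001 = 9
  0000 = 0
Result: E690



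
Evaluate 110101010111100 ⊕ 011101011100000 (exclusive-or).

XOR: 1 when bits differ
  110101010111100
^ 011101011100000
-----------------
  101000001011100
Decimal: 27324 ^ 15072 = 20572



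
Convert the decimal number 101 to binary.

Using repeated division by 2:
101 ÷ 2 = 50 remainder 1
50 ÷ 2 = 25 remainder 0
25 ÷ 2 = 12 remainder 1
12 ÷ 2 = 6 remainder 0
6 ÷ 2 = 3 remainder 0
3 ÷ 2 = 1 remainder 1
1 ÷ 2 = 0 remainder 1
Reading remainders bottom to top: 1100101



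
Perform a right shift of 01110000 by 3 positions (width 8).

Original: 01110000 (decimal 112)
Shift right by 3 positions
Drop the 3 low bits; fill with zeros on the left
Result: 00001110 (decimal 14)
Equivalent: 112 >> 3 = 112 ÷ 2^3 = 14



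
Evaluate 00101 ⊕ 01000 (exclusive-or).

XOR: 1 when bits differ
  00101
^ 01000
-------
  01101
Decimal: 5 ^ 8 = 13



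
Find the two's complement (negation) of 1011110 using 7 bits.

Original (sign bit 1, negative): 1011110
Step 1 - Invert all bits: 0100001
Step 2 - Add 1: 0100010
Verification: 1011110 + 0100010 = 10000000; discarding the end carry (carry out of the top bit) leaves the 7-bit value 0000000, as required for x + (-x)



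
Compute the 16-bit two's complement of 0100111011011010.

Original: 0100111011011010
Step 1 - Invert all bits: 1011000100100101
Step 2 - Add 1: 1011000100100110
Verification: 0100111011011010 + 1011000100100110 = 10000000000000000; discarding the end carry (carry out of the top bit) leaves the 16-bit value 0000000000000000, as required for x + (-x)



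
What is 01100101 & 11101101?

AND: 1 only when both bits are 1
  01100101
& 11101101
----------
  01100101
Decimal: 101 & 237 = 101



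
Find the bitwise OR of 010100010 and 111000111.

OR: 1 when either bit is 1
  010100010
| 111000111
-----------
  111100111
Decimal: 162 | 455 = 487



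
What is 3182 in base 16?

Using repeated division by 16 (digits 10–15 are A–F):
3182 ÷ 16 = 198 remainder 14 (E)
198 ÷ 16 = 12 remainder 6
12 ÷ 16 = 0 remainder 12 (C)
Reading remainders bottom to top: C6E



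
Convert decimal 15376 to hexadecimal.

Using repeated division by 16 (digits 10–15 are A–F):
15376 ÷ 16 = 961 remainder 0
961 ÷ 16 = 60 remainder 1
60 ÷ 16 = 3 remainder 12 (C)
3 ÷ 16 = 0 remainder 3
Reading remainders bottom to top: 3C10



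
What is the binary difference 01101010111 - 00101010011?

Method 1 - Direct subtraction (column by column from the right: bit − bit − borrow-in; if negative, add 2 and borrow 1 from the next column):
borrow: 00000000000
        01101010111
-       00101010011
-------------------
        01000000100

Method 2 - Add two's complement:
Two's complement of 00101010011: invert → 11010101100, add 1 → 11010101101
  01101010111
+ 11010101101
-------------
 101000000100  (end carry out of the top bit = 1)
Discarding the end carry: 01000000100
Decimal check:
  01101010111 = 512 + 256 + 64 + 16 + 4 + 2 + 1 = 855
  00101010011 = 256 + 64 + 16 + 2 + 1 = 339
  855 - 339 = 516, and 01000000100 = 512 + 4 = 516 ✓



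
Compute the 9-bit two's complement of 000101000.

Original: 000101000
Step 1 - Invert all bits: 111010111
Step 2 - Add 1: 111011000
Verification: 000101000 + 111011000 = 1000000000; discarding the end carry (carry out of the top bit) leaves the 9-bit value 000000000, as required for x + (-x)



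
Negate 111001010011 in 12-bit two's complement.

Original (sign bit 1, negative): 111001010011
Step 1 - Invert all bits: 000110101100
Step 2 - Add 1: 000110101101
Verification: 111001010011 + 000110101101 = 1000000000000; discarding the end carry (carry out of the top bit) leaves the 12-bit value 000000000000, as required for x + (-x)



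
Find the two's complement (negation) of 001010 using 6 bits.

Original: 001010
Step 1 - Invert all bits: 110101
Step 2 - Add 1: 110110
Verification: 001010 + 110110 = 1000000; discarding the end carry (carry out of the top bit) leaves the 6-bit value 000000, as required for x + (-x)



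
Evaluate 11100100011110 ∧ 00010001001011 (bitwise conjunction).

AND: 1 only when both bits are 1
  11100100011110
& 00010001001011
----------------
  00000000001010
Decimal: 14622 & 1099 = 10



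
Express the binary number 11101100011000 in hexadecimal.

Group into 4-bit nibbles from right:
  0011 = 3
  1011 = B
  0001 = 1
  1000 = 8
Result: 3B18



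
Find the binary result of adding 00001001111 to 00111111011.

Add column by column from the right: bit + bit + carry-in; write the sum mod 2, carry 1 when the sum is 2 or 3.
carry:  01111111110
        00001001111
+       00111111011
-------------------
       001001001010
(the carry out of the leftmost column, 0, becomes the leading bit)
Decimal check:
  00001001111 = 64 + 8 + 4 + 2 + 1 = 79
  00111111011 = 256 + 128 + 64 + 32 + 16 + 8 + 2 + 1 = 507
  79 + 507 = 586, and 001001001010 = 512 + 64 + 8 + 2 = 586 ✓



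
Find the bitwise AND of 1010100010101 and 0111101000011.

AND: 1 only when both bits are 1
  1010100010101
& 0111101000011
---------------
  0010100000001
Decimal: 5397 & 3907 = 1281



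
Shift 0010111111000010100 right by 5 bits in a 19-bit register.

Original: 0010111111000010100 (decimal 97812)
Shift right by 5 positions
Drop the 5 low bits; fill with zeros on the left
Result: 0000000101111110000 (decimal 3056)
Equivalent: 97812 >> 5 = 97812 ÷ 2^5 = 3056



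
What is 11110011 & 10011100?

AND: 1 only when both bits are 1
  11110011
& 10011100
----------
  10010000
Decimal: 243 & 156 = 144



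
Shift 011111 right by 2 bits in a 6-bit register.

Original: 011111 (decimal 31)
Shift right by 2 positions
Drop the 2 low bits; fill with zeros on the left
Result: 000111 (decimal 7)
Equivalent: 31 >> 2 = 31 ÷ 2^2 = 7



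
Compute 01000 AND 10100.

AND: 1 only when both bits are 1
  01000
& 10100
-------
  00000
Decimal: 8 & 20 = 0



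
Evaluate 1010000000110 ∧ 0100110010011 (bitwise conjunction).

AND: 1 only when both bits are 1
  1010000000110
& 0100110010011
---------------
  0000000000010
Decimal: 5126 & 2451 = 2



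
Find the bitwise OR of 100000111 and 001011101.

OR: 1 when either bit is 1
  100000111
| 001011101
-----------
  101011111
Decimal: 263 | 93 = 351



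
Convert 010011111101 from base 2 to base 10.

Sum of powers of 2 for each 1-bit:
2^0 + 2^2 + 2^3 + 2^4 + 2^5 + 2^6 + 2^7 + 2^10
= 1 + 4 + 8 + 16 + 32 + 64 + 128 + 1024
= 1277



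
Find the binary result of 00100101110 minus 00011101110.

Method 1 - Direct subtraction (column by column from the right: bit − bit − borrow-in; if negative, add 2 and borrow 1 from the next column):
borrow: 00110000000
        00100101110
-       00011101110
-------------------
        00001000000

Method 2 - Add two's complement:
Two's complement of 00011101110: invert → 11100010001, add 1 → 11100010010
  00100101110
+ 11100010010
-------------
 100001000000  (end carry out of the top bit = 1)
Discarding the end carry: 00001000000
Decimal check:
  00100101110 = 256 + 32 + 8 + 4 + 2 = 302
  00011101110 = 128 + 64 + 32 + 8 + 4 + 2 = 238
  302 - 238 = 64, and 00001000000 = 64 ✓



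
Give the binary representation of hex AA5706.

Convert each hex digit to 4 bits:
  A = 1010
  A = 1010
  5 = 0101
  7 = 0111
  0 = 0000
  6 = 0110
Concatenate: 101010100101011100000110



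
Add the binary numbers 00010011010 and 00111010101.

Add column by column from the right: bit + bit + carry-in; write the sum mod 2, carry 1 when the sum is 2 or 3.
carry:  01100100000
        00010011010
+       00111010101
-------------------
       001001101111
(the carry out of the leftmost column, 0, becomes the leading bit)
Decimal check:
  00010011010 = 128 + 16 + 8 + 2 = 154
  00111010101 = 256 + 128 + 64 + 16 + 4 + 1 = 469
  154 + 469 = 623, and 001001101111 = 512 + 64 + 32 + 8 + 4 + 2 + 1 = 623 ✓



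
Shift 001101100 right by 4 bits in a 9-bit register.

Original: 001101100 (decimal 108)
Shift right by 4 positions
Drop the 4 low bits; fill with zeros on the left
Result: 000000110 (decimal 6)
Equivalent: 108 >> 4 = 108 ÷ 2^4 = 6



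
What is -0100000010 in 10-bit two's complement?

Original: 0100000010
Step 1 - Invert all bits: 1011111101
Step 2 - Add 1: 1011111110
Verification: 0100000010 + 1011111110 = 10000000000; discarding the end carry (carry out of the top bit) leaves the 10-bit value 0000000000, as required for x + (-x)



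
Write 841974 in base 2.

Using repeated division by 2:
841974 ÷ 2 = 420987 remainder 0
420987 ÷ 2 = 210493 remainder 1
210493 ÷ 2 = 105246 remainder 1
105246 ÷ 2 = 52623 remainder 0
52623 ÷ 2 = 26311 remainder 1
26311 ÷ 2 = 13155 remainder 1
13155 ÷ 2 = 6577 remainder 1
6577 ÷ 2 = 3288 remainder 1
3288 ÷ 2 = 1644 remainder 0
1644 ÷ 2 = 822 remainder 0
822 ÷ 2 = 411 remainder 0
411 ÷ 2 = 205 remainder 1
205 ÷ 2 = 102 remainder 1
102 ÷ 2 = 51 remainder 0
51 ÷ 2 = 25 remainder 1
25 ÷ 2 = 12 remainder 1
12 ÷ 2 = 6 remainder 0
6 ÷ 2 = 3 remainder 0
3 ÷ 2 = 1 remainder 1
1 ÷ 2 = 0 remainder 1
Reading remainders bottom to top: 11001101100011110110



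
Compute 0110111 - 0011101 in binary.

Method 1 - Direct subtraction (column by column from the right: bit − bit − borrow-in; if negative, add 2 and borrow 1 from the next column):
borrow: 0110000
        0110111
-       0011101
---------------
        0011010

Method 2 - Add two's complement:
Two's complement of 0011101: invert → 1100010, add 1 → 1100011
  0110111
+ 1100011
---------
 10011010  (end carry out of the top bit = 1)
Discarding the end carry: 0011010
Decimal check:
  0110111 = 32 + 16 + 4 + 2 + 1 = 55
  0011101 = 16 + 8 + 4 + 1 = 29
  55 - 29 = 26, and 0011010 = 16 + 8 + 2 = 26 ✓



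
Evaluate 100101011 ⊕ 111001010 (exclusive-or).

XOR: 1 when bits differ
  100101011
^ 111001010
-----------
  011100001
Decimal: 299 ^ 458 = 225



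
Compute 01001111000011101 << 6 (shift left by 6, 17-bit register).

Original: 01001111000011101 (decimal 40477)
Shift left by 6 positions
Append 6 zeros on the right and drop the 6 high bits that overflow the 17-bit width
Result: 11000011101000000 (decimal 100160)
Equivalent: 40477 << 6 = 40477 × 2^6 = 2590528, truncated to 17 bits = 100160



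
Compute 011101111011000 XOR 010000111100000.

XOR: 1 when bits differ
  011101111011000
^ 010000111100000
-----------------
  001101000111000
Decimal: 15320 ^ 8672 = 6712



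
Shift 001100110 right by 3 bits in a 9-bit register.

Original: 001100110 (decimal 102)
Shift right by 3 positions
Drop the 3 low bits; fill with zeros on the left
Result: 000001100 (decimal 12)
Equivalent: 102 >> 3 = 102 ÷ 2^3 = 12



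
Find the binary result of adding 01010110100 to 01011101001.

Add column by column from the right: bit + bit + carry-in; write the sum mod 2, carry 1 when the sum is 2 or 3.
carry:  10111000000
        01010110100
+       01011101001
-------------------
       010110011101
(the carry out of the leftmost column, 0, becomes the leading bit)
Decimal check:
  01010110100 = 512 + 128 + 32 + 16 + 4 = 692
  01011101001 = 512 + 128 + 64 + 32 + 8 + 1 = 745
  692 + 745 = 1437, and 010110011101 = 1024 + 256 + 128 + 16 + 8 + 4 + 1 = 1437 ✓



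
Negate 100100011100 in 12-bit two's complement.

Original (sign bit 1, negative): 100100011100
Step 1 - Invert all bits: 011011100011
Step 2 - Add 1: 011011100100
Verification: 100100011100 + 011011100100 = 1000000000000; discarding the end carry (carry out of the top bit) leaves the 12-bit value 000000000000, as required for x + (-x)



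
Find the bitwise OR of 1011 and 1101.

OR: 1 when either bit is 1
  1011
| 1101
------
  1111
Decimal: 11 | 13 = 15



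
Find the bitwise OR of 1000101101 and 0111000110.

OR: 1 when either bit is 1
  1000101101
| 0111000110
------------
  1111101111
Decimal: 557 | 454 = 1007



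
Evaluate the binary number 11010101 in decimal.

Sum of powers of 2 for each 1-bit:
2^0 + 2^2 + 2^4 + 2^6 + 2^7
= 1 + 4 + 16 + 64 + 128
= 213



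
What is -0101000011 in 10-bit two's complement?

Original: 0101000011
Step 1 - Invert all bits: 1010111100
Step 2 - Add 1: 1010111101
Verification: 0101000011 + 1010111101 = 10000000000; discarding the end carry (carry out of the top bit) leaves the 10-bit value 0000000000, as required for x + (-x)



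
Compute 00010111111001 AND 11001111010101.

AND: 1 only when both bits are 1
  00010111111001
& 11001111010101
----------------
  00000111010001
Decimal: 1529 & 13269 = 465



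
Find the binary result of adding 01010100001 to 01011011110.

Add column by column from the right: bit + bit + carry-in; write the sum mod 2, carry 1 when the sum is 2 or 3.
carry:  10100000000
        01010100001
+       01011011110
-------------------
       010101111111
(the carry out of the leftmost column, 0, becomes the leading bit)
Decimal check:
  01010100001 = 512 + 128 + 32 + 1 = 673
  01011011110 = 512 + 128 + 64 + 16 + 8 + 4 + 2 = 734
  673 + 734 = 1407, and 010101111111 = 1024 + 256 + 64 + 32 + 16 + 8 + 4 + 2 + 1 = 1407 ✓



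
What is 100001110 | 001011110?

OR: 1 when either bit is 1
  100001110
| 001011110
-----------
  101011110
Decimal: 270 | 94 = 350



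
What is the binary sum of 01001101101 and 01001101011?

Add column by column from the right: bit + bit + carry-in; write the sum mod 2, carry 1 when the sum is 2 or 3.
carry:  10011011110
        01001101101
+       01001101011
-------------------
       010011011000
(the carry out of the leftmost column, 0, becomes the leading bit)
Decimal check:
  01001101101 = 512 + 64 + 32 + 8 + 4 + 1 = 621
  01001101011 = 512 + 64 + 32 + 8 + 2 + 1 = 619
  621 + 619 = 1240, and 010011011000 = 1024 + 128 + 64 + 16 + 8 = 1240 ✓



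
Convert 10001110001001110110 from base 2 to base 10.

Sum of powers of 2 for each 1-bit:
2^1 + 2^2 + 2^4 + 2^5 + 2^6 + 2^9 + 2^13 + 2^14 + 2^15 + 2^19
= 2 + 4 + 16 + 32 + 64 + 512 + 8192 + 16384 + 32768 + 524288
= 582262



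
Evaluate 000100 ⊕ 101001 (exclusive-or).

XOR: 1 when bits differ
  000100
^ 101001
--------
  101101
Decimal: 4 ^ 41 = 45



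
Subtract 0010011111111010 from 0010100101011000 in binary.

Method 1 - Direct subtraction (column by column from the right: bit − bit − borrow-in; if negative, add 2 and borrow 1 from the next column):
borrow: 0000111111111100
        0010100101011000
-       0010011111111010
------------------------
        0000000101011110

Method 2 - Add two's complement:
Two's complement of 0010011111111010: invert → 1101100000000101, add 1 → 1101100000000110
  0010100101011000
+ 1101100000000110
------------------
 10000000101011110  (end carry out of the top bit = 1)
Discarding the end carry: 0000000101011110
Decimal check:
  0010100101011000 = 8192 + 2048 + 256 + 64 + 16 + 8 = 10584
  0010011111111010 = 8192 + 1024 + 512 + 256 + 128 + 64 + 32 + 16 + 8 + 2 = 10234
  10584 - 10234 = 350, and 0000000101011110 = 256 + 64 + 16 + 8 + 4 + 2 = 350 ✓



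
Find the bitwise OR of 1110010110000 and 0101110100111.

OR: 1 when either bit is 1
  1110010110000
| 0101110100111
---------------
  1111110110111
Decimal: 7344 | 2983 = 8119



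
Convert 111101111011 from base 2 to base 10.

Sum of powers of 2 for each 1-bit:
2^0 + 2^1 + 2^3 + 2^4 + 2^5 + 2^6 + 2^8 + 2^9 + 2^10 + 2^11
= 1 + 2 + 8 + 16 + 32 + 64 + 256 + 512 + 1024 + 2048
= 3963



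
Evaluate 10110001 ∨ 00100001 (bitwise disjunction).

OR: 1 when either bit is 1
  10110001
| 00100001
----------
  10110001
Decimal: 177 | 33 = 177



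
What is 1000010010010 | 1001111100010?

OR: 1 when either bit is 1
  1000010010010
| 1001111100010
---------------
  1001111110010
Decimal: 4242 | 5090 = 5106



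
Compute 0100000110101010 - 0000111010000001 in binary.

Method 1 - Direct subtraction (column by column from the right: bit − bit − borrow-in; if negative, add 2 and borrow 1 from the next column):
borrow: 0111110000000010
        0100000110101010
-       0000111010000001
------------------------
        0011001100101001

Method 2 - Add two's complement:
Two's complement of 0000111010000001: invert → 1111000101111110, add 1 → 1111000101111111
  0100000110101010
+ 1111000101111111
------------------
 10011001100101001  (end carry out of the top bit = 1)
Discarding the end carry: 0011001100101001
Decimal check:
  0100000110101010 = 16384 + 256 + 128 + 32 + 8 + 2 = 16810
  0000111010000001 = 2048 + 1024 + 512 + 128 + 1 = 3713
  16810 - 3713 = 13097, and 0011001100101001 = 8192 + 4096 + 512 + 256 + 32 + 8 + 1 = 13097 ✓



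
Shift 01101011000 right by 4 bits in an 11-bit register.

Original: 01101011000 (decimal 856)
Shift right by 4 positions
Drop the 4 low bits; fill with zeros on the left
Result: 00000110101 (decimal 53)
Equivalent: 856 >> 4 = 856 ÷ 2^4 = 53



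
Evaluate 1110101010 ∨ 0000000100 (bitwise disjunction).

OR: 1 when either bit is 1
  1110101010
| 0000000100
------------
  1110101110
Decimal: 938 | 4 = 942



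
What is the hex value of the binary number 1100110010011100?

Group into 4-bit nibbles from right:
  1100 = C
  1100 = C
  1001 = 9
  1100 = C
Result: CC9C



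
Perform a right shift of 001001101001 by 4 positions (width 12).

Original: 001001101001 (decimal 617)
Shift right by 4 positions
Drop the 4 low bits; fill with zeros on the left
Result: 000000100110 (decimal 38)
Equivalent: 617 >> 4 = 617 ÷ 2^4 = 38



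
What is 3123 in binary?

Using repeated division by 2:
3123 ÷ 2 = 1561 remainder 1
1561 ÷ 2 = 780 remainder 1
780 ÷ 2 = 390 remainder 0
390 ÷ 2 = 195 remainder 0
195 ÷ 2 = 97 remainder 1
97 ÷ 2 = 48 remainder 1
48 ÷ 2 = 24 remainder 0
24 ÷ 2 = 12 remainder 0
12 ÷ 2 = 6 remainder 0
6 ÷ 2 = 3 remainder 0
3 ÷ 2 = 1 remainder 1
1 ÷ 2 = 0 remainder 1
Reading remainders bottom to top: 110000110011



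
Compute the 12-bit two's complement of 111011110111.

Original (sign bit 1, negative): 111011110111
Step 1 - Invert all bits: 000100001000
Step 2 - Add 1: 000100001001
Verification: 111011110111 + 000100001001 = 1000000000000; discarding the end carry (carry out of the top bit) leaves the 12-bit value 000000000000, as required for x + (-x)



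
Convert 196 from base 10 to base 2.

Using repeated division by 2:
196 ÷ 2 = 98 remainder 0
98 ÷ 2 = 49 remainder 0
49 ÷ 2 = 24 remainder 1
24 ÷ 2 = 12 remainder 0
12 ÷ 2 = 6 remainder 0
6 ÷ 2 = 3 remainder 0
3 ÷ 2 = 1 remainder 1
1 ÷ 2 = 0 remainder 1
Reading remainders bottom to top: 11000100



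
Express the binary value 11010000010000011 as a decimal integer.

Sum of powers of 2 for each 1-bit:
2^0 + 2^1 + 2^7 + 2^13 + 2^15 + 2^16
= 1 + 2 + 128 + 8192 + 32768 + 65536
= 106627

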